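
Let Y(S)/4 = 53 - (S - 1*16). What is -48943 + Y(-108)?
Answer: -48235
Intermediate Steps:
Y(S) = 276 - 4*S (Y(S) = 4*(53 - (S - 1*16)) = 4*(53 - (S - 16)) = 4*(53 - (-16 + S)) = 4*(53 + (16 - S)) = 4*(69 - S) = 276 - 4*S)
-48943 + Y(-108) = -48943 + (276 - 4*(-108)) = -48943 + (276 + 432) = -48943 + 708 = -48235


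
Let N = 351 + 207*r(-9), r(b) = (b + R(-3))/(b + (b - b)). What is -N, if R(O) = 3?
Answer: -489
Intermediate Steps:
r(b) = (3 + b)/b (r(b) = (b + 3)/(b + (b - b)) = (3 + b)/(b + 0) = (3 + b)/b)
N = 489 (N = 351 + 207*((3 - 9)/(-9)) = 351 + 207*(-1/9*(-6)) = 351 + 207*(2/3) = 351 + 138 = 489)
-N = -1*489 = -489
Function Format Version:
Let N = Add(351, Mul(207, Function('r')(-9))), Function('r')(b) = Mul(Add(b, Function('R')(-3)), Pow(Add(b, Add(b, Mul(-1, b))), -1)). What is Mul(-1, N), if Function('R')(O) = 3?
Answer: -489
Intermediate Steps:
Function('r')(b) = Mul(Pow(b, -1), Add(3, b)) (Function('r')(b) = Mul(Add(b, 3), Pow(Add(b, Add(b, Mul(-1, b))), -1)) = Mul(Add(3, b), Pow(Add(b, 0), -1)) = Mul(Add(3, b), Pow(b, -1)) = Mul(Pow(b, -1), Add(3, b)))
N = 489 (N = Add(351, Mul(207, Mul(Pow(-9, -1), Add(3, -9)))) = Add(351, Mul(207, Mul(Rational(-1, 9), -6))) = Add(351, Mul(207, Rational(2, 3))) = Add(351, 138) = 489)
Mul(-1, N) = Mul(-1, 489) = -489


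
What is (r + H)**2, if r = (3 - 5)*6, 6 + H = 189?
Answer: 29241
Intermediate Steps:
H = 183 (H = -6 + 189 = 183)
r = -12 (r = -2*6 = -12)
(r + H)**2 = (-12 + 183)**2 = 171**2 = 29241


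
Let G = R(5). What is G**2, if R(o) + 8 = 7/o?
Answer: 1089/25 ≈ 43.560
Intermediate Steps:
R(o) = -8 + 7/o
G = -33/5 (G = -8 + 7/5 = -33/5 ≈ -6.6000)
G**2 = (-33/5)**2 = 1089/25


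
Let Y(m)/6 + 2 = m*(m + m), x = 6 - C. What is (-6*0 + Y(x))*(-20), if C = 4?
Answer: -720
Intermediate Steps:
x = 2 (x = 6 - 1*4 = 6 - 4 = 2)
Y(m) = -12 + 12*m**2 (Y(m) = -12 + 6*(m*(m + m)) = -12 + 6*(m*(2*m)) = -12 + 6*(2*m**2) = -12 + 12*m**2)
(-6*0 + Y(x))*(-20) = (-6*0 + (-12 + 12*2**2))*(-20) = (0 + (-12 + 12*4))*(-20) = (0 + (-12 + 48))*(-20) = (0 + 36)*(-20) = 36*(-20) = -720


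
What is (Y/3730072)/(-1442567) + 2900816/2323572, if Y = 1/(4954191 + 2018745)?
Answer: 3023337066021874669236107/2421712150364097332990528 ≈ 1.2484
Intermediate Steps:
Y = 1/6972936 ≈ 1.4341e-7
(Y/3730072)/(-1442567) + 2900816/2323572 = ((1/6972936)/3730072)/(-1442567) + 2900816/2323572 = ((1/6972936)*(1/3730072))*(-1/1442567) + 2900816*(1/2323572) = (1/26009553331392)*(-1/1442567) + 725204/580893 = -1/37520523320606163264 + 725204/580893 = 3023337066021874669236107/2421712150364097332990528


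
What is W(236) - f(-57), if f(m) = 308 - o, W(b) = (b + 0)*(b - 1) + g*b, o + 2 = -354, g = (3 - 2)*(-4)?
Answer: 53852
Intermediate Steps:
g = -4 (g = 1*(-4) = -4)
o = -356 (o = -2 - 354 = -356)
W(b) = -4*b + b*(-1 + b) (W(b) = (b + 0)*(b - 1) - 4*b = b*(-1 + b) - 4*b = -4*b + b*(-1 + b))
f(m) = 664 (f(m) = 308 - 1*(-356) = 308 + 356 = 664)
W(236) - f(-57) = 236*(-5 + 236) - 1*664 = 236*231 - 664 = 54516 - 664 = 53852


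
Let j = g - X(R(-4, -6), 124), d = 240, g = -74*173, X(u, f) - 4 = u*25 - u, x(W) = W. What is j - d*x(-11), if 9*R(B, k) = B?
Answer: -30466/3 ≈ -10155.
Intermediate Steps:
R(B, k) = B/9
X(u, f) = 4 + 24*u (X(u, f) = 4 + (u*25 - u) = 4 + (25*u - u) = 4 + 24*u)
g = -12802
j = -38386/3 (j = -12802 - (4 + 24*((⅑)*(-4))) = -12802 - (4 + 24*(-4/9)) = -12802 - (4 - 32/3) = -12802 - 1*(-20/3) = -12802 + 20/3 = -38386/3 ≈ -12795.)
j - d*x(-11) = -38386/3 - 240*(-11) = -38386/3 - 1*(-2640) = -38386/3 + 2640 = -30466/3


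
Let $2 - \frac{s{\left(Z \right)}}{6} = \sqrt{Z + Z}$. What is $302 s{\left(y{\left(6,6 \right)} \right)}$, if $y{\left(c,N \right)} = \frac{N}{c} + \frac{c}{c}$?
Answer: $0$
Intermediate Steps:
$y{\left(c,N \right)} = 1 + \frac{N}{c}$ ($y{\left(c,N \right)} = \frac{N}{c} + 1 = 1 + \frac{N}{c}$)
$s{\left(Z \right)} = 12 - 6 \sqrt{2} \sqrt{Z}$ ($s{\left(Z \right)} = 12 - 6 \sqrt{Z + Z} = 12 - 6 \sqrt{2 Z} = 12 - 6 \sqrt{2} \sqrt{Z}$)
$302 s{\left(y{\left(6,6 \right)} \right)} = 302 \left(12 - 6 \sqrt{2} \sqrt{\frac{6 + 6}{6}}\right) = 302 \left(12 - 6 \sqrt{2} \sqrt{\frac{1}{6} \cdot 12}\right) = 302 \left(12 - 6 \sqrt{2} \sqrt{2}\right) = 302 \left(12 - 12\right) = 302 \cdot 0 = 0$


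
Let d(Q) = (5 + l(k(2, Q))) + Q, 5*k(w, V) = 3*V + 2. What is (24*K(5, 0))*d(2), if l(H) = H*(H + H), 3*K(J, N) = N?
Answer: 0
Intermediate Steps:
K(J, N) = N/3
k(w, V) = ⅖ + 3*V/5 (k(w, V) = (3*V + 2)/5 = (2 + 3*V)/5 = ⅖ + 3*V/5)
l(H) = 2*H² (l(H) = H*(2*H) = 2*H²)
d(Q) = 5 + Q + 2*(⅖ + 3*Q/5)² (d(Q) = (5 + 2*(⅖ + 3*Q/5)²) + Q = 5 + Q + 2*(⅖ + 3*Q/5)²)
(24*K(5, 0))*d(2) = (24*((⅓)*0))*(133/25 + (18/25)*2² + (49/25)*2) = (24*0)*(133/25 + (18/25)*4 + 98/25) = 0*(133/25 + 72/25 + 98/25) = 0*(303/25) = 0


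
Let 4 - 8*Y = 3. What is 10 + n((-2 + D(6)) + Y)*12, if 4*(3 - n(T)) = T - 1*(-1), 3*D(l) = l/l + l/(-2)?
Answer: 405/8 ≈ 50.625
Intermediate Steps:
Y = ⅛ (Y = ½ - ⅛*3 = ½ - 3/8 = ⅛ ≈ 0.12500)
D(l) = ⅓ - l/6 (D(l) = (l/l + l/(-2))/3 = (1 + l*(-½))/3 = (1 - l/2)/3 = ⅓ - l/6)
n(T) = 11/4 - T/4 (n(T) = 3 - (T - 1*(-1))/4 = 3 - (T + 1)/4 = 3 - (1 + T)/4 = 3 + (-¼ - T/4) = 11/4 - T/4)
10 + n((-2 + D(6)) + Y)*12 = 10 + (11/4 - ((-2 + (⅓ - ⅙*6)) + ⅛)/4)*12 = 10 + (11/4 - ((-2 + (⅓ - 1)) + ⅛)/4)*12 = 10 + (11/4 - ((-2 - ⅔) + ⅛)/4)*12 = 10 + (11/4 - (-8/3 + ⅛)/4)*12 = 10 + (11/4 - ¼*(-61/24))*12 = 10 + (11/4 + 61/96)*12 = 10 + (325/96)*12 = 10 + 325/8 = 405/8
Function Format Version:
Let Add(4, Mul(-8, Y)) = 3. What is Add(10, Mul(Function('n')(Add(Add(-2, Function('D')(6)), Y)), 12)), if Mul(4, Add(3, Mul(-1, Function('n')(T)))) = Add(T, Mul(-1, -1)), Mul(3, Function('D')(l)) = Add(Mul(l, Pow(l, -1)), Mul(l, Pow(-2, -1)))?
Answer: Rational(405, 8) ≈ 50.625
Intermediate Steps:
Y = Rational(1, 8) (Y = Add(Rational(1, 2), Mul(Rational(-1, 8), 3)) = Add(Rational(1, 2), Rational(-3, 8)) = Rational(1, 8) ≈ 0.12500)
Function('D')(l) = Add(Rational(1, 3), Mul(Rational(-1, 6), l)) (Function('D')(l) = Mul(Rational(1, 3), Add(Mul(l, Pow(l, -1)), Mul(l, Pow(-2, -1)))) = Mul(Rational(1, 3), Add(1, Mul(l, Rational(-1, 2)))) = Mul(Rational(1, 3), Add(1, Mul(Rational(-1, 2), l))) = Add(Rational(1, 3), Mul(Rational(-1, 6), l)))
Function('n')(T) = Add(Rational(11, 4), Mul(Rational(-1, 4), T)) (Function('n')(T) = Add(3, Mul(Rational(-1, 4), Add(T, Mul(-1, -1)))) = Add(3, Mul(Rational(-1, 4), Add(T, 1))) = Add(3, Mul(Rational(-1, 4), Add(1, T))) = Add(3, Add(Rational(-1, 4), Mul(Rational(-1, 4), T))) = Add(Rational(11, 4), Mul(Rational(-1, 4), T)))
Add(10, Mul(Function('n')(Add(Add(-2, Function('D')(6)), Y)), 12)) = Add(10, Mul(Add(Rational(11, 4), Mul(Rational(-1, 4), Add(Add(-2, Add(Rational(1, 3), Mul(Rational(-1, 6), 6))), Rational(1, 8)))), 12)) = Add(10, Mul(Add(Rational(11, 4), Mul(Rational(-1, 4), Add(Add(-2, Add(Rational(1, 3), -1)), Rational(1, 8)))), 12)) = Add(10, Mul(Add(Rational(11, 4), Mul(Rational(-1, 4), Add(Add(-2, Rational(-2, 3)), Rational(1, 8)))), 12)) = Add(10, Mul(Add(Rational(11, 4), Mul(Rational(-1, 4), Add(Rational(-8, 3), Rational(1, 8)))), 12)) = Add(10, Mul(Add(Rational(11, 4), Mul(Rational(-1, 4), Rational(-61, 24))), 12)) = Add(10, Mul(Add(Rational(11, 4), Rational(61, 96)), 12)) = Add(10, Mul(Rational(325, 96), 12)) = Add(10, Rational(325, 8)) = Rational(405, 8)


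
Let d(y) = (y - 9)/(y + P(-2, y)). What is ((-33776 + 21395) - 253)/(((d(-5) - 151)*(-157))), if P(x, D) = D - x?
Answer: -50536/93729 ≈ -0.53917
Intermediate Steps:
d(y) = (-9 + y)/(2 + 2*y) (d(y) = (y - 9)/(y + (y - 1*(-2))) = (-9 + y)/(y + (y + 2)) = (-9 + y)/(y + (2 + y)) = (-9 + y)/(2 + 2*y))
((-33776 + 21395) - 253)/(((d(-5) - 151)*(-157))) = ((-33776 + 21395) - 253)/((((-9 - 5)/(2*(1 - 5)) - 151)*(-157))) = (-12381 - 253)/((((½)*(-14)/(-4) - 151)*(-157))) = -12634*(-1/(157*((½)*(-¼)*(-14) - 151))) = -12634*(-1/(157*(7/4 - 151))) = -12634/((-597/4*(-157))) = -12634/93729/4 = -12634*4/93729 = -50536/93729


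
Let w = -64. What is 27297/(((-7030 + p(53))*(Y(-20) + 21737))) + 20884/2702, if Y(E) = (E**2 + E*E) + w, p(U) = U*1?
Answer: 181911925915/23536539719 ≈ 7.7289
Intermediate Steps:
p(U) = U
Y(E) = -64 + 2*E**2 (Y(E) = (E**2 + E*E) - 64 = (E**2 + E**2) - 64 = 2*E**2 - 64 = -64 + 2*E**2)
27297/(((-7030 + p(53))*(Y(-20) + 21737))) + 20884/2702 = 27297/(((-7030 + 53)*((-64 + 2*(-20)**2) + 21737))) + 20884/2702 = 27297/((-6977*((-64 + 2*400) + 21737))) + 20884*(1/2702) = 27297/((-6977*((-64 + 800) + 21737))) + 10442/1351 = 27297/((-6977*(736 + 21737))) + 10442/1351 = 27297/((-6977*22473)) + 10442/1351 = 27297/(-156794121) + 10442/1351 = 27297*(-1/156794121) + 10442/1351 = -3033/17421569 + 10442/1351 = 181911925915/23536539719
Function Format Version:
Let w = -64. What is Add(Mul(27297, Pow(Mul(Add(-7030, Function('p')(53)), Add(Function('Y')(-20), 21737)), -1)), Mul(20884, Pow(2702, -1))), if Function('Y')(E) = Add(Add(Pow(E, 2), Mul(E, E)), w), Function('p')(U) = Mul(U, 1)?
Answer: Rational(181911925915, 23536539719) ≈ 7.7289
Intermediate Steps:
Function('p')(U) = U
Function('Y')(E) = Add(-64, Mul(2, Pow(E, 2))) (Function('Y')(E) = Add(Add(Pow(E, 2), Mul(E, E)), -64) = Add(Add(Pow(E, 2), Pow(E, 2)), -64) = Add(Mul(2, Pow(E, 2)), -64) = Add(-64, Mul(2, Pow(E, 2))))
Add(Mul(27297, Pow(Mul(Add(-7030, Function('p')(53)), Add(Function('Y')(-20), 21737)), -1)), Mul(20884, Pow(2702, -1))) = Add(Mul(27297, Pow(Mul(Add(-7030, 53), Add(Add(-64, Mul(2, Pow(-20, 2))), 21737)), -1)), Mul(20884, Pow(2702, -1))) = Add(Mul(27297, Pow(Mul(-6977, Add(Add(-64, Mul(2, 400)), 21737)), -1)), Mul(20884, Rational(1, 2702))) = Add(Mul(27297, Pow(Mul(-6977, Add(Add(-64, 800), 21737)), -1)), Rational(10442, 1351)) = Add(Mul(27297, Pow(Mul(-6977, Add(736, 21737)), -1)), Rational(10442, 1351)) = Add(Mul(27297, Pow(Mul(-6977, 22473), -1)), Rational(10442, 1351)) = Add(Mul(27297, Pow(-156794121, -1)), Rational(10442, 1351)) = Add(Mul(27297, Rational(-1, 156794121)), Rational(10442, 1351)) = Add(Rational(-3033, 17421569), Rational(10442, 1351)) = Rational(181911925915, 23536539719)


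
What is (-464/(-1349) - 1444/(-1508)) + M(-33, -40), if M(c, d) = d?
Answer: -19681003/508573 ≈ -38.698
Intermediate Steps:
(-464/(-1349) - 1444/(-1508)) + M(-33, -40) = (-464/(-1349) - 1444/(-1508)) - 40 = (-464*(-1/1349) - 1444*(-1/1508)) - 40 = (464/1349 + 361/377) - 40 = 661917/508573 - 40 = -19681003/508573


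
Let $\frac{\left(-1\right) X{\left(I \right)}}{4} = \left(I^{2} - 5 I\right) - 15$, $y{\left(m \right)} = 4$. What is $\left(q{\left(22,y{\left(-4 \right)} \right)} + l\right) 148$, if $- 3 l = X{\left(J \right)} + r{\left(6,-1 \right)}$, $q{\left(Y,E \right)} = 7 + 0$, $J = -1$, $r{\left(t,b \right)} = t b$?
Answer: $-444$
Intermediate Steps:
$r{\left(t,b \right)} = b t$
$X{\left(I \right)} = 60 - 4 I^{2} + 20 I$ ($X{\left(I \right)} = - 4 \left(\left(I^{2} - 5 I\right) - 15\right) = - 4 \left(-15 + I^{2} - 5 I\right) = 60 - 4 I^{2} + 20 I$)
$q{\left(Y,E \right)} = 7$
$l = -10$ ($l = - \frac{\left(60 - 4 \left(-1\right)^{2} + 20 \left(-1\right)\right) - 6}{3} = - \frac{\left(60 - 4 - 20\right) - 6}{3} = - \frac{36 - 6}{3} = \left(- \frac{1}{3}\right) 30 = -10$)
$\left(q{\left(22,y{\left(-4 \right)} \right)} + l\right) 148 = \left(7 - 10\right) 148 = \left(-3\right) 148 = -444$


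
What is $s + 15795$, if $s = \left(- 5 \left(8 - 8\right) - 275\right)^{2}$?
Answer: $91420$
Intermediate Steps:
$s = 75625$ ($s = \left(\left(-5\right) 0 - 275\right)^{2} = \left(0 - 275\right)^{2} = \left(-275\right)^{2} = 75625$)
$s + 15795 = 75625 + 15795 = 91420$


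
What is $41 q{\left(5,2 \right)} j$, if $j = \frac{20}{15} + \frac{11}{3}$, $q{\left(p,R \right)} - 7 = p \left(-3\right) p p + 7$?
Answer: $-74005$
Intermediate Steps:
$q{\left(p,R \right)} = 14 - 3 p^{3}$ ($q{\left(p,R \right)} = 7 + \left(p \left(-3\right) p p + 7\right) = 7 + \left(- 3 p p p + 7\right) = 7 + \left(- 3 p^{2} p + 7\right) = 7 - \left(-7 + 3 p^{3}\right) = 14 - 3 p^{3}$)
$j = 5$ ($j = 20 \cdot \frac{1}{15} + 11 \cdot \frac{1}{3} = \frac{4}{3} + \frac{11}{3} = 5$)
$41 q{\left(5,2 \right)} j = 41 \left(14 - 3 \cdot 5^{3}\right) 5 = 41 \left(14 - 375\right) 5 = 41 \left(-361\right) 5 = \left(-14801\right) 5 = -74005$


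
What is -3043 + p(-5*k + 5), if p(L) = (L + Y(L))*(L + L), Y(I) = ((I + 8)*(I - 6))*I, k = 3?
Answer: 3557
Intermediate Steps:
Y(I) = I*(-6 + I)*(8 + I) (Y(I) = ((8 + I)*(-6 + I))*I = ((-6 + I)*(8 + I))*I = I*(-6 + I)*(8 + I))
p(L) = 2*L*(L + L*(-48 + L**2 + 2*L)) (p(L) = (L + L*(-48 + L**2 + 2*L))*(L + L) = (L + L*(-48 + L**2 + 2*L))*(2*L) = 2*L*(L + L*(-48 + L**2 + 2*L)))
-3043 + p(-5*k + 5) = -3043 + 2*(-5*3 + 5)**2*(-47 + (-5*3 + 5)**2 + 2*(-5*3 + 5)) = -3043 + 2*(-15 + 5)**2*(-47 + (-15 + 5)**2 + 2*(-15 + 5)) = -3043 + 2*(-10)**2*(-47 + (-10)**2 + 2*(-10)) = -3043 + 2*100*(-47 + 100 - 20) = -3043 + 2*100*33 = -3043 + 6600 = 3557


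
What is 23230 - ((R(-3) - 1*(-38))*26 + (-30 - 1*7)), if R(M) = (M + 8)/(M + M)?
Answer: 66902/3 ≈ 22301.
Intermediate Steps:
R(M) = (8 + M)/(2*M) (R(M) = (8 + M)/((2*M)) = (8 + M)*(1/(2*M)) = (8 + M)/(2*M))
23230 - ((R(-3) - 1*(-38))*26 + (-30 - 1*7)) = 23230 - (((½)*(8 - 3)/(-3) - 1*(-38))*26 + (-30 - 1*7)) = 23230 - (((½)*(-⅓)*5 + 38)*26 + (-30 - 7)) = 23230 - ((-⅚ + 38)*26 - 37) = 23230 - ((223/6)*26 - 37) = 23230 - (2899/3 - 37) = 23230 - 1*2788/3 = 23230 - 2788/3 = 66902/3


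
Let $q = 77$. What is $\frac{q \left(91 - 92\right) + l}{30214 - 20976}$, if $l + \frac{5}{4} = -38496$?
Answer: $- \frac{154297}{36952} \approx -4.1756$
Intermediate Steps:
$l = - \frac{153989}{4}$ ($l = - \frac{5}{4} - 38496 = - \frac{153989}{4} \approx -38497.0$)
$\frac{q \left(91 - 92\right) + l}{30214 - 20976} = \frac{77 \left(91 - 92\right) - \frac{153989}{4}}{30214 - 20976} = \frac{77 \left(-1\right) - \frac{153989}{4}}{9238} = \left(-77 - \frac{153989}{4}\right) \frac{1}{9238} = \left(- \frac{154297}{4}\right) \frac{1}{9238} = - \frac{154297}{36952}$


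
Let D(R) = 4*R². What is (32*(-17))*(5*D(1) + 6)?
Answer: -14144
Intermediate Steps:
(32*(-17))*(5*D(1) + 6) = (32*(-17))*(5*(4*1²) + 6) = -544*(5*(4*1) + 6) = -544*(5*4 + 6) = -544*(20 + 6) = -544*26 = -14144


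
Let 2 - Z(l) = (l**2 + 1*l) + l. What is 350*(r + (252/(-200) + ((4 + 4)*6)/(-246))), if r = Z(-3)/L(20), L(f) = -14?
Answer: -19856/41 ≈ -484.29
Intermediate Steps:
Z(l) = 2 - l**2 - 2*l (Z(l) = 2 - ((l**2 + 1*l) + l) = 2 - ((l**2 + l) + l) = 2 - ((l + l**2) + l) = 2 - (l**2 + 2*l) = 2 + (-l**2 - 2*l) = 2 - l**2 - 2*l)
r = 1/14 (r = (2 - 1*(-3)**2 - 2*(-3))/(-14) = (2 - 1*9 + 6)*(-1/14) = (2 - 9 + 6)*(-1/14) = -1*(-1/14) = 1/14 ≈ 0.071429)
350*(r + (252/(-200) + ((4 + 4)*6)/(-246))) = 350*(1/14 + (252/(-200) + ((4 + 4)*6)/(-246))) = 350*(1/14 + (252*(-1/200) + (8*6)*(-1/246))) = 350*(1/14 + (-63/50 + 48*(-1/246))) = 350*(1/14 + (-63/50 - 8/41)) = 350*(1/14 - 2983/2050) = 350*(-9928/7175) = -19856/41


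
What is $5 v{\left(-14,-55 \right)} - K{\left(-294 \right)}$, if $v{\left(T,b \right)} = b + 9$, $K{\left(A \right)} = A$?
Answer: $64$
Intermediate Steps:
$v{\left(T,b \right)} = 9 + b$
$5 v{\left(-14,-55 \right)} - K{\left(-294 \right)} = 5 \left(9 - 55\right) - -294 = 5 \left(-46\right) + 294 = -230 + 294 = 64$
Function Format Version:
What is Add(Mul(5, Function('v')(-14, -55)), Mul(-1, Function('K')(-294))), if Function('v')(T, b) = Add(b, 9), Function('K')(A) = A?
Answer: 64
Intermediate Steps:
Function('v')(T, b) = Add(9, b)
Add(Mul(5, Function('v')(-14, -55)), Mul(-1, Function('K')(-294))) = Add(Mul(5, Add(9, -55)), Mul(-1, -294)) = Add(Mul(5, -46), 294) = Add(-230, 294) = 64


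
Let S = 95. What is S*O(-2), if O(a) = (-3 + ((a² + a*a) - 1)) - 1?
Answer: 285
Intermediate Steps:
O(a) = -5 + 2*a² (O(a) = (-3 + ((a² + a²) - 1)) - 1 = (-3 + (2*a² - 1)) - 1 = (-3 + (-1 + 2*a²)) - 1 = (-4 + 2*a²) - 1 = -5 + 2*a²)
S*O(-2) = 95*(-5 + 2*(-2)²) = 95*(-5 + 2*4) = 95*(-5 + 8) = 95*3 = 285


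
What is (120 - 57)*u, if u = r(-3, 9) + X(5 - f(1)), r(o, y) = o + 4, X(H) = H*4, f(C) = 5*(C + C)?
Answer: -1197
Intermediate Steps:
f(C) = 10*C (f(C) = 5*(2*C) = 10*C)
X(H) = 4*H
r(o, y) = 4 + o
u = -19 (u = (4 - 3) + 4*(5 - 10) = 1 + 4*(5 - 1*10) = 1 + 4*(5 - 10) = 1 + 4*(-5) = 1 - 20 = -19)
(120 - 57)*u = (120 - 57)*(-19) = 63*(-19) = -1197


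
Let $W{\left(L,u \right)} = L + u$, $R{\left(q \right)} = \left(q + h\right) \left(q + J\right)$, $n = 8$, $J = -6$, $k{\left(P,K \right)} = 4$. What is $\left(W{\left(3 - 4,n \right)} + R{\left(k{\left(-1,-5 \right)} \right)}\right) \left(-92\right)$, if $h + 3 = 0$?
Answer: $-460$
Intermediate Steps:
$h = -3$ ($h = -3 + 0 = -3$)
$R{\left(q \right)} = \left(-6 + q\right) \left(-3 + q\right)$ ($R{\left(q \right)} = \left(q - 3\right) \left(q - 6\right) = \left(-3 + q\right) \left(-6 + q\right) = \left(-6 + q\right) \left(-3 + q\right)$)
$\left(W{\left(3 - 4,n \right)} + R{\left(k{\left(-1,-5 \right)} \right)}\right) \left(-92\right) = \left(\left(\left(3 - 4\right) + 8\right) + \left(18 + 4^{2} - 36\right)\right) \left(-92\right) = \left(\left(-1 + 8\right) + \left(18 + 16 - 36\right)\right) \left(-92\right) = \left(7 - 2\right) \left(-92\right) = 5 \left(-92\right) = -460$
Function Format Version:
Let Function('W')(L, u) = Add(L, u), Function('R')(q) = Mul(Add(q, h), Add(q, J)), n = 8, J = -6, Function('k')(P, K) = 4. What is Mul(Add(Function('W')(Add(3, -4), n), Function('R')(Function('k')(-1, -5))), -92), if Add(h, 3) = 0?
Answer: -460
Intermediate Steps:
h = -3 (h = Add(-3, 0) = -3)
Function('R')(q) = Mul(Add(-6, q), Add(-3, q)) (Function('R')(q) = Mul(Add(q, -3), Add(q, -6)) = Mul(Add(-3, q), Add(-6, q)) = Mul(Add(-6, q), Add(-3, q)))
Mul(Add(Function('W')(Add(3, -4), n), Function('R')(Function('k')(-1, -5))), -92) = Mul(Add(Add(Add(3, -4), 8), Add(18, Pow(4, 2), Mul(-9, 4))), -92) = Mul(Add(Add(-1, 8), Add(18, 16, -36)), -92) = Mul(Add(7, -2), -92) = Mul(5, -92) = -460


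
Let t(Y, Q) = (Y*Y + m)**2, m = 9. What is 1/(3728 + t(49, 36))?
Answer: 1/5811828 ≈ 1.7206e-7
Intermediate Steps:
t(Y, Q) = (9 + Y**2)**2 (t(Y, Q) = (Y*Y + 9)**2 = (Y**2 + 9)**2 = (9 + Y**2)**2)
1/(3728 + t(49, 36)) = 1/(3728 + (9 + 49**2)**2) = 1/(3728 + (9 + 2401)**2) = 1/(3728 + 2410**2) = 1/(3728 + 5808100) = 1/5811828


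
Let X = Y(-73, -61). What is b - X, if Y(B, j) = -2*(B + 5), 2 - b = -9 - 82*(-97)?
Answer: -8079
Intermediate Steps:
b = -7943 (b = 2 - (-9 - 82*(-97)) = 2 - (-9 + 7954) = 2 - 1*7945 = 2 - 7945 = -7943)
Y(B, j) = -10 - 2*B (Y(B, j) = -2*(5 + B) = -10 - 2*B)
X = 136 (X = -10 - 2*(-73) = -10 + 146 = 136)
b - X = -7943 - 1*136 = -7943 - 136 = -8079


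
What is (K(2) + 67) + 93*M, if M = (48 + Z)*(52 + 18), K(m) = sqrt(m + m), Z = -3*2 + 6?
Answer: 312549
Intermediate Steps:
Z = 0 (Z = -6 + 6 = 0)
K(m) = sqrt(2)*sqrt(m) (K(m) = sqrt(2*m) = sqrt(2)*sqrt(m))
M = 3360 (M = (48 + 0)*(52 + 18) = 48*70 = 3360)
(K(2) + 67) + 93*M = (sqrt(2)*sqrt(2) + 67) + 93*3360 = (2 + 67) + 312480 = 69 + 312480 = 312549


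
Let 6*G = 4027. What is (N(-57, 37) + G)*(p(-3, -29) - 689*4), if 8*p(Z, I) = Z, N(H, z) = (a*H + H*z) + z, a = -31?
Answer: -48446047/48 ≈ -1.0093e+6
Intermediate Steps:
N(H, z) = z - 31*H + H*z (N(H, z) = (-31*H + H*z) + z = z - 31*H + H*z)
G = 4027/6 (G = (⅙)*4027 = 4027/6 ≈ 671.17)
p(Z, I) = Z/8
(N(-57, 37) + G)*(p(-3, -29) - 689*4) = ((37 - 31*(-57) - 57*37) + 4027/6)*((⅛)*(-3) - 689*4) = ((37 + 1767 - 2109) + 4027/6)*(-3/8 - 2756) = (-305 + 4027/6)*(-22051/8) = (2197/6)*(-22051/8) = -48446047/48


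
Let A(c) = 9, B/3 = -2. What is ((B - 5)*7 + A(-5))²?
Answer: 4624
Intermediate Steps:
B = -6 (B = 3*(-2) = -6)
((B - 5)*7 + A(-5))² = ((-6 - 5)*7 + 9)² = (-11*7 + 9)² = (-77 + 9)² = (-68)² = 4624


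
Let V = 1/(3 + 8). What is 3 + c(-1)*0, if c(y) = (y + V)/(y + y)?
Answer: 3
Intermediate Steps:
V = 1/11 ≈ 0.090909
c(y) = (1/11 + y)/(2*y) (c(y) = (y + 1/11)/(y + y) = (1/11 + y)/((2*y)) = (1/11 + y)*(1/(2*y)) = (1/11 + y)/(2*y))
3 + c(-1)*0 = 3 + ((1/22)*(1 + 11*(-1))/(-1))*0 = 3 + ((1/22)*(-1)*(1 - 11))*0 = 3 + ((1/22)*(-1)*(-10))*0 = 3 + (5/11)*0 = 3 + 0 = 3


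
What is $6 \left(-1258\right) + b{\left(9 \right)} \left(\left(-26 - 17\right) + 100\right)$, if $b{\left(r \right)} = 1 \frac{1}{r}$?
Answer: $- \frac{22625}{3} \approx -7541.7$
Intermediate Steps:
$b{\left(r \right)} = \frac{1}{r}$
$6 \left(-1258\right) + b{\left(9 \right)} \left(\left(-26 - 17\right) + 100\right) = 6 \left(-1258\right) + \frac{\left(-26 - 17\right) + 100}{9} = -7548 + \frac{-43 + 100}{9} = -7548 + \frac{1}{9} \cdot 57 = -7548 + \frac{19}{3} = - \frac{22625}{3}$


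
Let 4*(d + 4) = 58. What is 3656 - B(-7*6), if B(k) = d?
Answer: 7291/2 ≈ 3645.5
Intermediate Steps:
d = 21/2 (d = -4 + (¼)*58 = -4 + 29/2 = 21/2 ≈ 10.500)
B(k) = 21/2
3656 - B(-7*6) = 3656 - 1*21/2 = 3656 - 21/2 = 7291/2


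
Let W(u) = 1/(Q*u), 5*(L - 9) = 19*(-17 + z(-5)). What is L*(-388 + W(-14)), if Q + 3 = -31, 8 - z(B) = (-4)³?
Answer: -20130883/238 ≈ -84584.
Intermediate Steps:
z(B) = 72 (z(B) = 8 - 1*(-4)³ = 8 - 1*(-64) = 8 + 64 = 72)
Q = -34 (Q = -3 - 31 = -34)
L = 218 (L = 9 + (19*(-17 + 72))/5 = 9 + (19*55)/5 = 9 + (⅕)*1045 = 9 + 209 = 218)
W(u) = -1/(34*u) (W(u) = 1/(-34*u) = -1/(34*u))
L*(-388 + W(-14)) = 218*(-388 - 1/34/(-14)) = 218*(-388 - 1/34*(-1/14)) = 218*(-388 + 1/476) = 218*(-184687/476) = -20130883/238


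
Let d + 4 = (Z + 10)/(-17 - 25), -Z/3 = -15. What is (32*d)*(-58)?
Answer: 206944/21 ≈ 9854.5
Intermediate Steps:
Z = 45 (Z = -3*(-15) = 45)
d = -223/42 (d = -4 + (45 + 10)/(-17 - 25) = -4 + 55/(-42) = -4 + 55*(-1/42) = -4 - 55/42 = -223/42 ≈ -5.3095)
(32*d)*(-58) = (32*(-223/42))*(-58) = -3568/21*(-58) = 206944/21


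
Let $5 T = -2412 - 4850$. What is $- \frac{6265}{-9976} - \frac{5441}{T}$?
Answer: $\frac{158446755}{36222856} \approx 4.3742$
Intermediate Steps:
$T = - \frac{7262}{5}$ ($T = \frac{-2412 - 4850}{5} = \frac{1}{5} \left(-7262\right) = - \frac{7262}{5} \approx -1452.4$)
$- \frac{6265}{-9976} - \frac{5441}{T} = - \frac{6265}{-9976} - \frac{5441}{- \frac{7262}{5}} = \left(-6265\right) \left(- \frac{1}{9976}\right) - - \frac{27205}{7262} = \frac{6265}{9976} + \frac{27205}{7262} = \frac{158446755}{36222856}$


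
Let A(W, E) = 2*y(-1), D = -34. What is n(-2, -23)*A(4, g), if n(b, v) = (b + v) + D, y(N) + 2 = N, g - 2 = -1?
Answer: 354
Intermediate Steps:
g = 1 (g = 2 - 1 = 1)
y(N) = -2 + N
n(b, v) = -34 + b + v (n(b, v) = (b + v) - 34 = -34 + b + v)
A(W, E) = -6 (A(W, E) = 2*(-2 - 1) = 2*(-3) = -6)
n(-2, -23)*A(4, g) = (-34 - 2 - 23)*(-6) = -59*(-6) = 354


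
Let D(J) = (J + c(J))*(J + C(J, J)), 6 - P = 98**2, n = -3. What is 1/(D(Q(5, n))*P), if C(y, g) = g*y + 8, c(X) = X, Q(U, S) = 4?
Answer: -1/2149952 ≈ -4.6513e-7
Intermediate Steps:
P = -9598 (P = 6 - 1*98**2 = 6 - 1*9604 = 6 - 9604 = -9598)
C(y, g) = 8 + g*y
D(J) = 2*J*(8 + J + J**2) (D(J) = (J + J)*(J + (8 + J*J)) = (2*J)*(J + (8 + J**2)) = (2*J)*(8 + J + J**2) = 2*J*(8 + J + J**2))
1/(D(Q(5, n))*P) = 1/((2*4*(8 + 4 + 4**2))*(-9598)) = -1/9598/(2*4*(8 + 4 + 16)) = -1/9598/(2*4*28) = -1/9598/224 = (1/224)*(-1/9598) = -1/2149952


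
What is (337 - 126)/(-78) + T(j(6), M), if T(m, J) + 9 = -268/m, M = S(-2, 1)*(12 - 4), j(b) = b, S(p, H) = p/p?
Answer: -4397/78 ≈ -56.372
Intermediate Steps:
S(p, H) = 1
M = 8 (M = 1*(12 - 4) = 1*8 = 8)
T(m, J) = -9 - 268/m
(337 - 126)/(-78) + T(j(6), M) = (337 - 126)/(-78) + (-9 - 268/6) = -1/78*211 + (-9 - 268*⅙) = -211/78 + (-9 - 134/3) = -211/78 - 161/3 = -4397/78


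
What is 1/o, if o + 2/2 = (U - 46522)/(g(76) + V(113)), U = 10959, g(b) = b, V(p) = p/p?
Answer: -7/3240 ≈ -0.0021605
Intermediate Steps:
V(p) = 1
o = -3240/7 (o = -1 + (10959 - 46522)/(76 + 1) = -1 - 35563/77 = -1 - 35563*1/77 = -1 - 3233/7 = -3240/7 ≈ -462.86)
1/o = 1/(-3240/7) = -7/3240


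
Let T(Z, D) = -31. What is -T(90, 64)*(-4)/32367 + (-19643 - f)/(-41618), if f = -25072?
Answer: -180881075/1347049806 ≈ -0.13428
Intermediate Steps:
-T(90, 64)*(-4)/32367 + (-19643 - f)/(-41618) = -(-31)*(-4)/32367 + (-19643 - 1*(-25072))/(-41618) = -1*124*(1/32367) + (-19643 + 25072)*(-1/41618) = -124*1/32367 + 5429*(-1/41618) = -124/32367 - 5429/41618 = -180881075/1347049806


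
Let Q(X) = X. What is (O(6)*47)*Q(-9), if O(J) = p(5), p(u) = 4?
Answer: -1692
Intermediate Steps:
O(J) = 4
(O(6)*47)*Q(-9) = (4*47)*(-9) = 188*(-9) = -1692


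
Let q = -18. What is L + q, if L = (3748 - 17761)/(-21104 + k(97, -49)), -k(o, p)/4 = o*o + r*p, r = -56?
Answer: -1240875/69716 ≈ -17.799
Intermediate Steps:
k(o, p) = -4*o² + 224*p (k(o, p) = -4*(o*o - 56*p) = -4*(o² - 56*p) = -4*o² + 224*p)
L = 14013/69716 (L = (3748 - 17761)/(-21104 + (-4*97² + 224*(-49))) = -14013/(-21104 + (-4*9409 - 10976)) = -14013/(-21104 + (-37636 - 10976)) = -14013/(-21104 - 48612) = -14013/(-69716) = -14013*(-1/69716) = 14013/69716 ≈ 0.20100)
L + q = 14013/69716 - 18 = -1240875/69716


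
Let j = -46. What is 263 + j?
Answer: 217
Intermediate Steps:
263 + j = 263 - 46 = 217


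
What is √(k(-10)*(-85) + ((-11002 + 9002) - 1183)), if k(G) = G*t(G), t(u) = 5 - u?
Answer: 3*√1063 ≈ 97.811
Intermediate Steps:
k(G) = G*(5 - G)
√(k(-10)*(-85) + ((-11002 + 9002) - 1183)) = √(-10*(5 - 1*(-10))*(-85) + ((-11002 + 9002) - 1183)) = √(-10*(5 + 10)*(-85) + (-2000 - 1183)) = √(-10*15*(-85) - 3183) = √(-150*(-85) - 3183) = √(12750 - 3183) = √9567 = 3*√1063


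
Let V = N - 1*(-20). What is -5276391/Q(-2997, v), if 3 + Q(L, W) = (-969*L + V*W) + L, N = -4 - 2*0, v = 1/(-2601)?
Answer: -13723892991/7545742877 ≈ -1.8188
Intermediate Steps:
v = -1/2601 ≈ -0.00038447
N = -4 (N = -4 + 0 = -4)
V = 16 (V = -4 - 1*(-20) = -4 + 20 = 16)
Q(L, W) = -3 - 968*L + 16*W (Q(L, W) = -3 + ((-969*L + 16*W) + L) = -3 + (-968*L + 16*W) = -3 - 968*L + 16*W)
-5276391/Q(-2997, v) = -5276391/(-3 - 968*(-2997) + 16*(-1/2601)) = -5276391/(-3 + 2901096 - 16/2601) = -5276391/7545742877/2601 = -5276391*2601/7545742877 = -13723892991/7545742877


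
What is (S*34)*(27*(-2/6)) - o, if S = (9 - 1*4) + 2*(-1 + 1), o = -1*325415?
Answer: 323885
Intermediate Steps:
o = -325415
S = 5 (S = (9 - 4) + 2*0 = 5 + 0 = 5)
(S*34)*(27*(-2/6)) - o = (5*34)*(27*(-2/6)) - 1*(-325415) = 170*(27*(-2*1/6)) + 325415 = 170*(27*(-1/3)) + 325415 = 170*(-9) + 325415 = -1530 + 325415 = 323885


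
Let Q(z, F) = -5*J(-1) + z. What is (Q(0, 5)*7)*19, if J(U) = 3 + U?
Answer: -1330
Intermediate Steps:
Q(z, F) = -10 + z (Q(z, F) = -5*(3 - 1) + z = -5*2 + z = -10 + z)
(Q(0, 5)*7)*19 = ((-10 + 0)*7)*19 = -10*7*19 = -70*19 = -1330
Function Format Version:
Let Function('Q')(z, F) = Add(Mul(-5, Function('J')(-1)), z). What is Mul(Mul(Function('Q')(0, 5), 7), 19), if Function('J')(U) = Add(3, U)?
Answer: -1330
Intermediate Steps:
Function('Q')(z, F) = Add(-10, z) (Function('Q')(z, F) = Add(Mul(-5, Add(3, -1)), z) = Add(Mul(-5, 2), z) = Add(-10, z))
Mul(Mul(Function('Q')(0, 5), 7), 19) = Mul(Mul(Add(-10, 0), 7), 19) = Mul(Mul(-10, 7), 19) = Mul(-70, 19) = -1330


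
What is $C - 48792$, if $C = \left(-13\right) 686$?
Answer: $-57710$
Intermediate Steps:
$C = -8918$
$C - 48792 = -8918 - 48792 = -57710$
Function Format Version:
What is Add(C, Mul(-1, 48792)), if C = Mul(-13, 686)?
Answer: -57710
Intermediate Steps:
C = -8918
Add(C, Mul(-1, 48792)) = Add(-8918, Mul(-1, 48792)) = Add(-8918, -48792) = -57710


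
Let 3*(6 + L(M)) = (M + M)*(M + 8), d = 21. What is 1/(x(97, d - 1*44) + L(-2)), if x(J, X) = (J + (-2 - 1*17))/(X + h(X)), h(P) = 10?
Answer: -1/20 ≈ -0.050000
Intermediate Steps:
x(J, X) = (-19 + J)/(10 + X) (x(J, X) = (J + (-2 - 1*17))/(X + 10) = (J + (-2 - 17))/(10 + X) = (J - 19)/(10 + X) = (-19 + J)/(10 + X))
L(M) = -6 + 2*M*(8 + M)/3 (L(M) = -6 + ((M + M)*(M + 8))/3 = -6 + ((2*M)*(8 + M))/3 = -6 + (2*M*(8 + M))/3 = -6 + 2*M*(8 + M)/3)
1/(x(97, d - 1*44) + L(-2)) = 1/((-19 + 97)/(10 + (21 - 1*44)) + (-6 + (⅔)*(-2)² + (16/3)*(-2))) = 1/(78/(10 + (21 - 44)) + (-6 + (⅔)*4 - 32/3)) = 1/(78/(10 - 23) + (-6 + 8/3 - 32/3)) = 1/(78/(-13) - 14) = 1/(-1/13*78 - 14) = 1/(-6 - 14) = 1/(-20) = -1/20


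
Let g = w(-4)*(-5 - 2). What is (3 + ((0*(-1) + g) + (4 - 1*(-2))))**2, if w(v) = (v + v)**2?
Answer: 192721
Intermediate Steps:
w(v) = 4*v**2 (w(v) = (2*v)**2 = 4*v**2)
g = -448 (g = (4*(-4)**2)*(-5 - 2) = (4*16)*(-7) = 64*(-7) = -448)
(3 + ((0*(-1) + g) + (4 - 1*(-2))))**2 = (3 + ((0*(-1) - 448) + (4 - 1*(-2))))**2 = (3 + ((0 - 448) + (4 + 2)))**2 = (3 + (-448 + 6))**2 = (3 - 442)**2 = (-439)**2 = 192721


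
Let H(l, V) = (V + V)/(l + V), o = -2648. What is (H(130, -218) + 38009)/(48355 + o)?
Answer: 836307/1005554 ≈ 0.83169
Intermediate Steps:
H(l, V) = 2*V/(V + l) (H(l, V) = (2*V)/(V + l) = 2*V/(V + l))
(H(130, -218) + 38009)/(48355 + o) = (2*(-218)/(-218 + 130) + 38009)/(48355 - 2648) = (2*(-218)/(-88) + 38009)/45707 = (2*(-218)*(-1/88) + 38009)*(1/45707) = (109/22 + 38009)*(1/45707) = (836307/22)*(1/45707) = 836307/1005554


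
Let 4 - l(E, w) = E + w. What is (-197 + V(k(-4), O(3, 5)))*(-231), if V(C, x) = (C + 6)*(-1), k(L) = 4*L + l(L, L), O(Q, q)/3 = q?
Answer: 45969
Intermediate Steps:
O(Q, q) = 3*q
l(E, w) = 4 - E - w (l(E, w) = 4 - (E + w) = 4 + (-E - w) = 4 - E - w)
k(L) = 4 + 2*L (k(L) = 4*L + (4 - L - L) = 4*L + (4 - 2*L) = 4 + 2*L)
V(C, x) = -6 - C (V(C, x) = (6 + C)*(-1) = -6 - C)
(-197 + V(k(-4), O(3, 5)))*(-231) = (-197 + (-6 - (4 + 2*(-4))))*(-231) = (-197 + (-6 - (4 - 8)))*(-231) = (-197 + (-6 - 1*(-4)))*(-231) = (-197 + (-6 + 4))*(-231) = (-197 - 2)*(-231) = -199*(-231) = 45969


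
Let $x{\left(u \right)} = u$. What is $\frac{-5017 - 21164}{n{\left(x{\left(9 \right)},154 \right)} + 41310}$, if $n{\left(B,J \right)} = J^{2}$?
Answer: $- \frac{26181}{65026} \approx -0.40262$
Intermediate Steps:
$\frac{-5017 - 21164}{n{\left(x{\left(9 \right)},154 \right)} + 41310} = \frac{-5017 - 21164}{154^{2} + 41310} = - \frac{26181}{23716 + 41310} = - \frac{26181}{65026}$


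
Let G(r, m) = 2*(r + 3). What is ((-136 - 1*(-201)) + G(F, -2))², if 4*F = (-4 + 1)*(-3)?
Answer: 22801/4 ≈ 5700.3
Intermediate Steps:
F = 9/4 (F = ((-4 + 1)*(-3))/4 = (-3*(-3))/4 = (¼)*9 = 9/4 ≈ 2.2500)
G(r, m) = 6 + 2*r (G(r, m) = 2*(3 + r) = 6 + 2*r)
((-136 - 1*(-201)) + G(F, -2))² = ((-136 - 1*(-201)) + (6 + 2*(9/4)))² = ((-136 + 201) + (6 + 9/2))² = (65 + 21/2)² = (151/2)² = 22801/4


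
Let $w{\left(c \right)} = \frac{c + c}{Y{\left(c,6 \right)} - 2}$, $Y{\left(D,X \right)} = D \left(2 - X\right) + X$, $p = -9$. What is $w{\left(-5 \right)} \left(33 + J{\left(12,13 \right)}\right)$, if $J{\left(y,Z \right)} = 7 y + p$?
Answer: $-45$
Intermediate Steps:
$Y{\left(D,X \right)} = X + D \left(2 - X\right)$
$w{\left(c \right)} = \frac{2 c}{4 - 4 c}$ ($w{\left(c \right)} = \frac{c + c}{\left(6 + 2 c - c 6\right) - 2} = \frac{2 c}{\left(6 + 2 c - 6 c\right) - 2} = \frac{2 c}{\left(6 - 4 c\right) - 2} = \frac{2 c}{4 - 4 c}$)
$J{\left(y,Z \right)} = -9 + 7 y$ ($J{\left(y,Z \right)} = 7 y - 9 = -9 + 7 y$)
$w{\left(-5 \right)} \left(33 + J{\left(12,13 \right)}\right) = \frac{1}{2} \left(-5\right) \frac{1}{1 - -5} \left(33 + \left(-9 + 7 \cdot 12\right)\right) = \frac{1}{2} \left(-5\right) \frac{1}{1 + 5} \left(33 + \left(-9 + 84\right)\right) = \frac{1}{2} \left(-5\right) \frac{1}{6} \left(33 + 75\right) = \frac{1}{2} \left(-5\right) \frac{1}{6} \cdot 108 = \left(- \frac{5}{12}\right) 108 = -45$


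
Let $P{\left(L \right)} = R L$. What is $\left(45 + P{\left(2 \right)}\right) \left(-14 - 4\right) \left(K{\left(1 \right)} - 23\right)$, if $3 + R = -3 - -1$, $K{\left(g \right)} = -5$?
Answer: $17640$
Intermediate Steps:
$R = -5$ ($R = -3 - 2 = -5$)
$P{\left(L \right)} = - 5 L$
$\left(45 + P{\left(2 \right)}\right) \left(-14 - 4\right) \left(K{\left(1 \right)} - 23\right) = \left(45 - 10\right) \left(-14 - 4\right) \left(-5 - 23\right) = \left(45 - 10\right) \left(\left(-18\right) \left(-28\right)\right) = 35 \cdot 504 = 17640$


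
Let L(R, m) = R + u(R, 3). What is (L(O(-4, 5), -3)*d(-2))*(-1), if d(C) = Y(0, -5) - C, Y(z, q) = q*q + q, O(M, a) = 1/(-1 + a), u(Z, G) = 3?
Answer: -143/2 ≈ -71.500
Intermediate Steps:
Y(z, q) = q + q² (Y(z, q) = q² + q = q + q²)
d(C) = 20 - C (d(C) = -5*(1 - 5) - C = -5*(-4) - C = 20 - C)
L(R, m) = 3 + R (L(R, m) = R + 3 = 3 + R)
(L(O(-4, 5), -3)*d(-2))*(-1) = ((3 + 1/(-1 + 5))*(20 - 1*(-2)))*(-1) = ((3 + 1/4)*(20 + 2))*(-1) = ((3 + ¼)*22)*(-1) = ((13/4)*22)*(-1) = (143/2)*(-1) = -143/2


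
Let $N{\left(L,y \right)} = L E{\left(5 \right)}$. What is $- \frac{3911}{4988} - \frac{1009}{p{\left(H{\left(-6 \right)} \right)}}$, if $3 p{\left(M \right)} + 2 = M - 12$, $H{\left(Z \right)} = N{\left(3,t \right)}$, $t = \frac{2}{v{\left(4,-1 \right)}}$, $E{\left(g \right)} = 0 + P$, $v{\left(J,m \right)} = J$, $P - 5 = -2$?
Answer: $\frac{15079121}{24940} \approx 604.62$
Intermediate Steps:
$P = 3$ ($P = 5 - 2 = 3$)
$E{\left(g \right)} = 3$ ($E{\left(g \right)} = 0 + 3 = 3$)
$t = \frac{1}{2}$ ($t = \frac{2}{4} = 2 \cdot \frac{1}{4} = \frac{1}{2} \approx 0.5$)
$N{\left(L,y \right)} = 3 L$ ($N{\left(L,y \right)} = L 3 = 3 L$)
$H{\left(Z \right)} = 9$ ($H{\left(Z \right)} = 3 \cdot 3 = 9$)
$p{\left(M \right)} = - \frac{14}{3} + \frac{M}{3}$ ($p{\left(M \right)} = - \frac{2}{3} + \frac{M - 12}{3} = - \frac{2}{3} + \frac{-12 + M}{3} = - \frac{2}{3} + \left(-4 + \frac{M}{3}\right) = - \frac{14}{3} + \frac{M}{3}$)
$- \frac{3911}{4988} - \frac{1009}{p{\left(H{\left(-6 \right)} \right)}} = - \frac{3911}{4988} - \frac{1009}{- \frac{14}{3} + \frac{1}{3} \cdot 9} = \left(-3911\right) \frac{1}{4988} - \frac{1009}{- \frac{14}{3} + 3} = - \frac{3911}{4988} - \frac{1009}{- \frac{5}{3}} = - \frac{3911}{4988} - - \frac{3027}{5} = - \frac{3911}{4988} + \frac{3027}{5} = \frac{15079121}{24940}$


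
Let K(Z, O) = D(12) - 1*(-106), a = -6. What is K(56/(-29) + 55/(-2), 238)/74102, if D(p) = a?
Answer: 50/37051 ≈ 0.0013495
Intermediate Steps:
D(p) = -6
K(Z, O) = 100 (K(Z, O) = -6 - 1*(-106) = -6 + 106 = 100)
K(56/(-29) + 55/(-2), 238)/74102 = 100/74102 = 100*(1/74102) = 50/37051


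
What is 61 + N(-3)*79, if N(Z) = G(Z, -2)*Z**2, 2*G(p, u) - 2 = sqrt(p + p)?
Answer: 772 + 711*I*sqrt(6)/2 ≈ 772.0 + 870.79*I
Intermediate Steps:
G(p, u) = 1 + sqrt(2)*sqrt(p)/2 (G(p, u) = 1 + sqrt(p + p)/2 = 1 + sqrt(2*p)/2 = 1 + (sqrt(2)*sqrt(p))/2 = 1 + sqrt(2)*sqrt(p)/2)
N(Z) = Z**2*(1 + sqrt(2)*sqrt(Z)/2) (N(Z) = (1 + sqrt(2)*sqrt(Z)/2)*Z**2 = Z**2*(1 + sqrt(2)*sqrt(Z)/2))
61 + N(-3)*79 = 61 + ((-3)**2 + sqrt(2)*(-3)**(5/2)/2)*79 = 61 + (9 + sqrt(2)*(9*I*sqrt(3))/2)*79 = 61 + (9 + 9*I*sqrt(6)/2)*79 = 61 + (711 + 711*I*sqrt(6)/2) = 772 + 711*I*sqrt(6)/2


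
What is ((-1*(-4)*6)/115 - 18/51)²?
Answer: 79524/3822025 ≈ 0.020807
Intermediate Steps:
((-1*(-4)*6)/115 - 18/51)² = ((4*6)*(1/115) - 18*1/51)² = (24*(1/115) - 6/17)² = (24/115 - 6/17)² = (-282/1955)² = 79524/3822025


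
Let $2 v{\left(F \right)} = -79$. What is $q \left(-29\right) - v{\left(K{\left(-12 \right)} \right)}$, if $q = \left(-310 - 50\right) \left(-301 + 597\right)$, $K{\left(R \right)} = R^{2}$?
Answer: $\frac{6180559}{2} \approx 3.0903 \cdot 10^{6}$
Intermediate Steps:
$q = -106560$ ($q = \left(-360\right) 296 = -106560$)
$v{\left(F \right)} = - \frac{79}{2}$ ($v{\left(F \right)} = \frac{1}{2} \left(-79\right) = - \frac{79}{2}$)
$q \left(-29\right) - v{\left(K{\left(-12 \right)} \right)} = \left(-106560\right) \left(-29\right) - - \frac{79}{2} = 3090240 + \frac{79}{2} = \frac{6180559}{2}$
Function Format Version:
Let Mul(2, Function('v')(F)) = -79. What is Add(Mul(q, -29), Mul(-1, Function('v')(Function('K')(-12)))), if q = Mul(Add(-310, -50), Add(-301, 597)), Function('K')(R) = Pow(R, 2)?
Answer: Rational(6180559, 2) ≈ 3.0903e+6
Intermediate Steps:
q = -106560 (q = Mul(-360, 296) = -106560)
Function('v')(F) = Rational(-79, 2) (Function('v')(F) = Mul(Rational(1, 2), -79) = Rational(-79, 2))
Add(Mul(q, -29), Mul(-1, Function('v')(Function('K')(-12)))) = Add(Mul(-106560, -29), Mul(-1, Rational(-79, 2))) = Add(3090240, Rational(79, 2)) = Rational(6180559, 2)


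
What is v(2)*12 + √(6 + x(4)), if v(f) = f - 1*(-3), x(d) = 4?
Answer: 60 + √10 ≈ 63.162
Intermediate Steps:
v(f) = 3 + f (v(f) = f + 3 = 3 + f)
v(2)*12 + √(6 + x(4)) = (3 + 2)*12 + √(6 + 4) = 5*12 + √10 = 60 + √10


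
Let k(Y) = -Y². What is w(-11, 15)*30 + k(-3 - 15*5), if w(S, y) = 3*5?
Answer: -5634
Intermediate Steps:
w(S, y) = 15
w(-11, 15)*30 + k(-3 - 15*5) = 15*30 - (-3 - 15*5)² = 450 - (-3 - 3*25)² = 450 - (-3 - 75)² = 450 - 1*(-78)² = 450 - 1*6084 = 450 - 6084 = -5634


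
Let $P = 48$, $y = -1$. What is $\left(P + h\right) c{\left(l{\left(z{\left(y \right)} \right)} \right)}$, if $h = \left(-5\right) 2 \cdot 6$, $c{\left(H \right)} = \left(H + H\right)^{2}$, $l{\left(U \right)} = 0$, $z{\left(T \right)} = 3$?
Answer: $0$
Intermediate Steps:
$c{\left(H \right)} = 4 H^{2}$ ($c{\left(H \right)} = \left(2 H\right)^{2} = 4 H^{2}$)
$h = -60$ ($h = \left(-10\right) 6 = -60$)
$\left(P + h\right) c{\left(l{\left(z{\left(y \right)} \right)} \right)} = \left(48 - 60\right) 4 \cdot 0^{2} = - 12 \cdot 4 \cdot 0 = \left(-12\right) 0 = 0$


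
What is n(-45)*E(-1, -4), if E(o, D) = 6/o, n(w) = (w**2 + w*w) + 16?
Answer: -24396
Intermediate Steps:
n(w) = 16 + 2*w**2 (n(w) = (w**2 + w**2) + 16 = 2*w**2 + 16 = 16 + 2*w**2)
n(-45)*E(-1, -4) = (16 + 2*(-45)**2)*(6/(-1)) = (16 + 2*2025)*(6*(-1)) = (16 + 4050)*(-6) = 4066*(-6) = -24396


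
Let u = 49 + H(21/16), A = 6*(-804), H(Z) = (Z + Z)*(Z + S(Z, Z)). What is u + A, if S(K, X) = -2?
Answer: -611431/128 ≈ -4776.8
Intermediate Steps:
H(Z) = 2*Z*(-2 + Z) (H(Z) = (Z + Z)*(Z - 2) = (2*Z)*(-2 + Z) = 2*Z*(-2 + Z))
A = -4824
u = 6041/128 (u = 49 + 2*(21/16)*(-2 + 21/16) = 49 + 2*(21/16)*(-11/16) = 49 - 231/128 = 6041/128 ≈ 47.195)
u + A = 6041/128 - 4824 = -611431/128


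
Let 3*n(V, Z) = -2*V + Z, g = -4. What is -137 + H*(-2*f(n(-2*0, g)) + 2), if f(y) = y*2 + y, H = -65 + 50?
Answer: -287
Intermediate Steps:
H = -15
n(V, Z) = -2*V/3 + Z/3 (n(V, Z) = (-2*V + Z)/3 = (Z - 2*V)/3 = -2*V/3 + Z/3)
f(y) = 3*y (f(y) = 2*y + y = 3*y)
-137 + H*(-2*f(n(-2*0, g)) + 2) = -137 - 15*(-6*(-(-4)*0/3 + (1/3)*(-4)) + 2) = -137 - 15*(-6*(-2/3*0 - 4/3) + 2) = -137 - 15*(-6*(0 - 4/3) + 2) = -137 - 15*(-6*(-4)/3 + 2) = -137 - 15*(-2*(-4) + 2) = -137 - 15*(8 + 2) = -137 - 15*10 = -137 - 150 = -287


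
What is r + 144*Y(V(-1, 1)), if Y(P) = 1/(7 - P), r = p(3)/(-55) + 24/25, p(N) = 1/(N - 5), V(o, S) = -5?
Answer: 7133/550 ≈ 12.969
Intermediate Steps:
p(N) = 1/(-5 + N)
r = 533/550 (r = 1/((-5 + 3)*(-55)) + 24/25 = -1/55/(-2) + 24*(1/25) = -½*(-1/55) + 24/25 = 1/110 + 24/25 = 533/550 ≈ 0.96909)
r + 144*Y(V(-1, 1)) = 533/550 + 144*(-1/(-7 - 5)) = 533/550 + 144*(-1/(-12)) = 533/550 + 144*(-1*(-1/12)) = 533/550 + 144*(1/12) = 533/550 + 12 = 7133/550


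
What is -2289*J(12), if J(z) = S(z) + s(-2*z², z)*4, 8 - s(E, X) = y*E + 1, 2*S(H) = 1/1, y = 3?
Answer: -15952041/2 ≈ -7.9760e+6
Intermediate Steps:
S(H) = ½ (S(H) = (½)/1 = (½)*1 = ½)
s(E, X) = 7 - 3*E (s(E, X) = 8 - (3*E + 1) = 8 - (1 + 3*E) = 8 + (-1 - 3*E) = 7 - 3*E)
J(z) = 57/2 + 24*z² (J(z) = ½ + (7 - (-6)*z²)*4 = ½ + (7 + 6*z²)*4 = ½ + (28 + 24*z²) = 57/2 + 24*z²)
-2289*J(12) = -2289*(57/2 + 24*12²) = -2289*(57/2 + 24*144) = -2289*(57/2 + 3456) = -2289*6969/2 = -15952041/2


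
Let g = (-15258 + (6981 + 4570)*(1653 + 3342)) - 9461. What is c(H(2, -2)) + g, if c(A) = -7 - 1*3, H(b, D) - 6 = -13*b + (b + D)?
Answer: 57672516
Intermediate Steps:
H(b, D) = 6 + D - 12*b (H(b, D) = 6 + (-13*b + (b + D)) = 6 + (-13*b + (D + b)) = 6 + (D - 12*b) = 6 + D - 12*b)
c(A) = -10 (c(A) = -7 - 3 = -10)
g = 57672526 (g = (-15258 + 11551*4995) - 9461 = (-15258 + 57697245) - 9461 = 57681987 - 9461 = 57672526)
c(H(2, -2)) + g = -10 + 57672526 = 57672516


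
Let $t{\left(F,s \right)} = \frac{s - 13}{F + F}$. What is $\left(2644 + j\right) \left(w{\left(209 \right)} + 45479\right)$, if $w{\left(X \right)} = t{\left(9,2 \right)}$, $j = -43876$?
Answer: $- \frac{5625494792}{3} \approx -1.8752 \cdot 10^{9}$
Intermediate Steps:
$t{\left(F,s \right)} = \frac{-13 + s}{2 F}$
$w{\left(X \right)} = - \frac{11}{18}$ ($w{\left(X \right)} = \frac{-13 + 2}{2 \cdot 9} = \frac{1}{2} \cdot \frac{1}{9} \left(-11\right) = - \frac{11}{18}$)
$\left(2644 + j\right) \left(w{\left(209 \right)} + 45479\right) = \left(2644 - 43876\right) \left(- \frac{11}{18} + 45479\right) = \left(-41232\right) \frac{818611}{18} = - \frac{5625494792}{3}$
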